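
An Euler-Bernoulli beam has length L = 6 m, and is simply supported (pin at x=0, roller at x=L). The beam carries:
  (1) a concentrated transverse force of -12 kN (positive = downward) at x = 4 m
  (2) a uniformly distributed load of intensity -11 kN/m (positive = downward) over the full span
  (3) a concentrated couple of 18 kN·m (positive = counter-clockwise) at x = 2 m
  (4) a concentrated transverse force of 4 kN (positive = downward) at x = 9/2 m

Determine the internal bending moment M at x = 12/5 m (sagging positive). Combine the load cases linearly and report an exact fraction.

M(12/5) = -1638/25 kN·m

Load 1 — point force P=-12 kN at a=4 m (b=L-a=2):
  M_1 = Pbx/L  [x≤a] = (-12)·2·(12/5)/6 = -48/5 kN·m
Load 2 — uniform load w=-11 kN/m over full span:
  M_2 = wx(L-x)/2 = (-11)·(12/5)·(6-(12/5))/2 = -1188/25 kN·m
Load 3 — applied couple M₀=18 kN·m at a=2 m (b=L-a=4):
  M_3 = M₀x/L - M₀  [x>a] = 18·(12/5)/6 - 18 = -54/5 kN·m
Load 4 — point force P=4 kN at a=9/2 m (b=L-a=3/2):
  M_4 = Pbx/L  [x≤a] = 4·(3/2)·(12/5)/6 = 12/5 kN·m
Superposition: M = Σ M_i = -1638/25 kN·m ≈ -65.520000 kN·m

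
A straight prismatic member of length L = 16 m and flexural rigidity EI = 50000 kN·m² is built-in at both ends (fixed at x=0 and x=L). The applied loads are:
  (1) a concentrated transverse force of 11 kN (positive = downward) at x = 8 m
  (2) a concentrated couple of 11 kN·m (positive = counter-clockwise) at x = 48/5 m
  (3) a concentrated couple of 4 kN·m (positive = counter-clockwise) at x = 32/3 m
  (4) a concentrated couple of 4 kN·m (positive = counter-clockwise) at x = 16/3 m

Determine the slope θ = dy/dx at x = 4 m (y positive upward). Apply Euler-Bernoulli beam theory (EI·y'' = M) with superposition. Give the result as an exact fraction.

θ(4) = -627/625000 rad

Load 1 — point force P=11 kN at a=8 m (b=L-a=8):
  θ_1 = -Pb²x(2aL-(3a+b)x)/(2L³EI)  [x≤a] = -11·8²·4·(2·8·16-(3·8+8)·4)/(2·16³·50000) = -11/12500 rad
Load 2 — applied couple M₀=11 kN·m at a=48/5 m (b=L-a=32/5):
  θ_2 = (R_Ax²/2 - M_Ax)/EI  [x≤a] with R_A=99/100, M_A=88/25 = ((99/100)·4²/2 - (88/25)·4)/50000 = -77/625000 rad
Load 3 — applied couple M₀=4 kN·m at a=32/3 m (b=L-a=16/3):
  θ_3 = (R_Ax²/2 - M_Ax)/EI  [x≤a] with R_A=1/3, M_A=4/3 = ((1/3)·4²/2 - (4/3)·4)/50000 = -1/18750 rad
Load 4 — applied couple M₀=4 kN·m at a=16/3 m (b=L-a=32/3):
  θ_4 = (R_Ax²/2 - M_Ax)/EI  [x≤a] with R_A=1/3, M_A=0 = ((1/3)·4²/2 - 0·4)/50000 = 1/18750 rad
Superposition: θ = Σ θ_i = -627/625000 rad ≈ -0.001003 rad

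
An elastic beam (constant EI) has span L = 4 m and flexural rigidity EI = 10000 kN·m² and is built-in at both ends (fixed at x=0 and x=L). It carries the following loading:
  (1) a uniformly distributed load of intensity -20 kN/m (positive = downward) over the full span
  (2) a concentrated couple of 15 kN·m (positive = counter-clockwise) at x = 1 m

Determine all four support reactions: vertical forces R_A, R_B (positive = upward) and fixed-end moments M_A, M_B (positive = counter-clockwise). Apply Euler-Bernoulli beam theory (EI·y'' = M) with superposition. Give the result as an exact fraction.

R_A = -1145/32 kN, M_A = -1415/48 kN·m, R_B = -1415/32 kN, M_B = 1505/48 kN·m

Load 1 — uniform load w=-20 kN/m over full span:
  R_A = wL/2 = (-20)·4/2 = -40 kN
  M_A = wL²/12 = (-20)·4²/12 = -80/3 kN·m
  R_B = wL/2 = (-20)·4/2 = -40 kN
  M_B = -wL²/12 = -(-20)·4²/12 = 80/3 kN·m
Load 2 — applied couple M₀=15 kN·m at a=1 m (b=L-a=3):
  R_A = 6M₀ab/L³ = 6·15·1·3/4³ = 135/32 kN
  M_A = M₀b(2a-b)/L² = 15·3·(2·1-3)/4² = -45/16 kN·m
  R_B = -6M₀ab/L³ = -6·15·1·3/4³ = -135/32 kN
  M_B = M₀a(2b-a)/L² = 15·1·(2·3-1)/4² = 75/16 kN·m
Superposition: R_A = -1145/32 kN, M_A = -1415/48 kN·m, R_B = -1415/32 kN, M_B = 1505/48 kN·m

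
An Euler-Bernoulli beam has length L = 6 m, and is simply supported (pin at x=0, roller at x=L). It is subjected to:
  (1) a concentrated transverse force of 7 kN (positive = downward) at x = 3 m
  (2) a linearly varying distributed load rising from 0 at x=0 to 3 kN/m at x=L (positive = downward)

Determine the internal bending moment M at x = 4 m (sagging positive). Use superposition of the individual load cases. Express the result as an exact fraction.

Load 1 — point force P=7 kN at a=3 m (b=L-a=3):
  M_1 = Pa(L-x)/L  [x>a] = 7·3·(6-4)/6 = 7 kN·m
Load 2 — triangular load w₀=3 kN/m (0→w₀ over full span):
  M_2 = w₀Lx/6 - w₀x³/(6L) = 3·6·4/6 - 3·4³/(6·6) = 20/3 kN·m
Superposition: M = Σ M_i = 41/3 kN·m ≈ 13.666667 kN·m

M(4) = 41/3 kN·m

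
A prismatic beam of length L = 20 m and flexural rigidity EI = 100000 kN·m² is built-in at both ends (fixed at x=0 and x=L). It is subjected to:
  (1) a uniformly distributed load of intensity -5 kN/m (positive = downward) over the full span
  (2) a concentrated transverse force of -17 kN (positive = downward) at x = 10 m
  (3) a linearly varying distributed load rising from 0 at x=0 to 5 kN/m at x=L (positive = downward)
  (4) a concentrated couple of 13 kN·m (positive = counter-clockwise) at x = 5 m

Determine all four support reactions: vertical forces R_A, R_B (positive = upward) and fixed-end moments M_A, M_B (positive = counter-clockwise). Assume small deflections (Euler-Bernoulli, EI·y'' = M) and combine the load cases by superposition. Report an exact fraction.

Load 1 — uniform load w=-5 kN/m over full span:
  R_A = wL/2 = (-5)·20/2 = -50 kN
  M_A = wL²/12 = (-5)·20²/12 = -500/3 kN·m
  R_B = wL/2 = (-5)·20/2 = -50 kN
  M_B = -wL²/12 = -(-5)·20²/12 = 500/3 kN·m
Load 2 — point force P=-17 kN at a=10 m (b=L-a=10):
  R_A = Pb²(3a+b)/L³ = (-17)·10²·(3·10+10)/20³ = -17/2 kN
  M_A = Pab²/L² = (-17)·10·10²/20² = -85/2 kN·m
  R_B = Pa²(a+3b)/L³ = (-17)·10²·(10+3·10)/20³ = -17/2 kN
  M_B = -Pa²b/L² = -(-17)·10²·10/20² = 85/2 kN·m
Load 3 — triangular load w₀=5 kN/m (0→w₀ over full span):
  R_A = 3w₀L/20 = 3·5·20/20 = 15 kN
  M_A = w₀L²/30 = 5·20²/30 = 200/3 kN·m
  R_B = 7w₀L/20 = 7·5·20/20 = 35 kN
  M_B = -w₀L²/20 = -5·20²/20 = -100 kN·m
Load 4 — applied couple M₀=13 kN·m at a=5 m (b=L-a=15):
  R_A = 6M₀ab/L³ = 6·13·5·15/20³ = 117/160 kN
  M_A = M₀b(2a-b)/L² = 13·15·(2·5-15)/20² = -39/16 kN·m
  R_B = -6M₀ab/L³ = -6·13·5·15/20³ = -117/160 kN
  M_B = M₀a(2b-a)/L² = 13·5·(2·15-5)/20² = 65/16 kN·m
Superposition: R_A = -6843/160 kN, M_A = -2319/16 kN·m, R_B = -3877/160 kN, M_B = 5435/48 kN·m

R_A = -6843/160 kN, M_A = -2319/16 kN·m, R_B = -3877/160 kN, M_B = 5435/48 kN·m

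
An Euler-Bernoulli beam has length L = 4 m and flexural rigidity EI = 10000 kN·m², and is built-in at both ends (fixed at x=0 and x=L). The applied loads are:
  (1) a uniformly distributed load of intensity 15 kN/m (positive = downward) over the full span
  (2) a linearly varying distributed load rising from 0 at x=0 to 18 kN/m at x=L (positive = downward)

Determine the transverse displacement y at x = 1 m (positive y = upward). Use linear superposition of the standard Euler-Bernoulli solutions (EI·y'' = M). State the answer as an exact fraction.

Load 1 — uniform load w=15 kN/m over full span:
  y_1 = -wx²(L-x)²/(24EI) = -15·1²·(4-1)²/(24·10000) = -9/16000 m
Load 2 — triangular load w₀=18 kN/m (0→w₀ over full span):
  y_2 = -w₀x²(L-x)²(x+2L)/(120LEI) = -18·1²·(4-1)²·(1+2·4)/(120·4·10000) = -243/800000 m
Superposition: y = Σ y_i = -693/800000 m ≈ -0.000866 m

y(1) = -693/800000 m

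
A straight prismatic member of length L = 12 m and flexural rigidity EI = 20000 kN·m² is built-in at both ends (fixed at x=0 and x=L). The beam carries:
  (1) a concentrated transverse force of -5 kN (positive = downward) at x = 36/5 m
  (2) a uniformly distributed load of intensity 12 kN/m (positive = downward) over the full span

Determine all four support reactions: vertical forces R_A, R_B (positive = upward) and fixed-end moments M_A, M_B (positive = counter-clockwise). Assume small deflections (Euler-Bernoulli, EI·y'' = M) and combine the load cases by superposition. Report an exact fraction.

R_A = 1756/25 kN, M_A = 3456/25 kN·m, R_B = 1719/25 kN, M_B = -3384/25 kN·m

Load 1 — point force P=-5 kN at a=36/5 m (b=L-a=24/5):
  R_A = Pb²(3a+b)/L³ = (-5)·(24/5)²·(3·(36/5)+(24/5))/12³ = -44/25 kN
  M_A = Pab²/L² = (-5)·(36/5)·(24/5)²/12² = -144/25 kN·m
  R_B = Pa²(a+3b)/L³ = (-5)·(36/5)²·((36/5)+3·(24/5))/12³ = -81/25 kN
  M_B = -Pa²b/L² = -(-5)·(36/5)²·(24/5)/12² = 216/25 kN·m
Load 2 — uniform load w=12 kN/m over full span:
  R_A = wL/2 = 12·12/2 = 72 kN
  M_A = wL²/12 = 12·12²/12 = 144 kN·m
  R_B = wL/2 = 12·12/2 = 72 kN
  M_B = -wL²/12 = -12·12²/12 = -144 kN·m
Superposition: R_A = 1756/25 kN, M_A = 3456/25 kN·m, R_B = 1719/25 kN, M_B = -3384/25 kN·m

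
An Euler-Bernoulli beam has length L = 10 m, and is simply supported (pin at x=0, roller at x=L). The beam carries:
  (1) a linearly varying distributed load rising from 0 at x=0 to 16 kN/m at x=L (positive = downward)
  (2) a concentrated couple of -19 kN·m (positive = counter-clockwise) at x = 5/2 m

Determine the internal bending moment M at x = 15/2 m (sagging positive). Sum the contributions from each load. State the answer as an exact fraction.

Load 1 — triangular load w₀=16 kN/m (0→w₀ over full span):
  M_1 = w₀Lx/6 - w₀x³/(6L) = 16·10·(15/2)/6 - 16·(15/2)³/(6·10) = 175/2 kN·m
Load 2 — applied couple M₀=-19 kN·m at a=5/2 m (b=L-a=15/2):
  M_2 = M₀x/L - M₀  [x>a] = (-19)·(15/2)/10 - (-19) = 19/4 kN·m
Superposition: M = Σ M_i = 369/4 kN·m ≈ 92.250000 kN·m

M(15/2) = 369/4 kN·m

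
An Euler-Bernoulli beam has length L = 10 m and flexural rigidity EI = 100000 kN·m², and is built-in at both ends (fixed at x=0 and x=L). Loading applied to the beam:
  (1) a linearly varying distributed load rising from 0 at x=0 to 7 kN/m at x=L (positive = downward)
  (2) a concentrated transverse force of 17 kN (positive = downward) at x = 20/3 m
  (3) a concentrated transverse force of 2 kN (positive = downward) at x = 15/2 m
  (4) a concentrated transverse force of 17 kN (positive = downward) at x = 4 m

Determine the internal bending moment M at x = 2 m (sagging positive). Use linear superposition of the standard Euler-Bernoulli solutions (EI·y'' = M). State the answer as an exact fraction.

M(2) = -176489/18000 kN·m

Load 1 — triangular load w₀=7 kN/m (0→w₀ over full span):
  M_1 = 3w₀Lx/20 - w₀L²/30 - w₀x³/(6L) = 3·7·10·2/20 - 7·10²/30 - 7·2³/(6·10) = -49/15 kN·m
Load 2 — point force P=17 kN at a=20/3 m (b=L-a=10/3):
  M_2 = Pb²(3a+b)x/L³ - Pab²/L²  [x≤a] = 17·(10/3)²·(3·(20/3)+(10/3))·2/10³ - 17·(20/3)·(10/3)²/10² = -34/9 kN·m
Load 3 — point force P=2 kN at a=15/2 m (b=L-a=5/2):
  M_3 = Pb²(3a+b)x/L³ - Pab²/L²  [x≤a] = 2·(5/2)²·(3·(15/2)+(5/2))·2/10³ - 2·(15/2)·(5/2)²/10² = -5/16 kN·m
Load 4 — point force P=17 kN at a=4 m (b=L-a=6):
  M_4 = Pb²(3a+b)x/L³ - Pab²/L²  [x≤a] = 17·6²·(3·4+6)·2/10³ - 17·4·6²/10² = -306/125 kN·m
Superposition: M = Σ M_i = -176489/18000 kN·m ≈ -9.804944 kN·m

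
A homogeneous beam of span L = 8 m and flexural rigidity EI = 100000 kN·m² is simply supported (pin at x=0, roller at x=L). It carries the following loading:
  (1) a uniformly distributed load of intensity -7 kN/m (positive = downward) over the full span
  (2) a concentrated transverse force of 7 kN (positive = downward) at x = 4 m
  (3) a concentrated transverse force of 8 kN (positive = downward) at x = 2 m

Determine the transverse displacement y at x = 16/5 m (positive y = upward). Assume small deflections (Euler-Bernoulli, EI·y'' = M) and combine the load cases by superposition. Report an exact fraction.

y(16/5) = 13237/5859375 m

Load 1 — uniform load w=-7 kN/m over full span:
  y_1 = -wx(L³-2Lx²+x³)/(24EI) = -(-7)·(16/5)·(8³-2·8·(16/5)²+(16/5)³)/(24·100000) = 6944/1953125 m
Load 2 — point force P=7 kN at a=4 m (b=L-a=4):
  y_2 = -Pbx(L²-b²-x²)/(6LEI)  [x≤a] = -7·4·(16/5)·(8²-4²-(16/5)²)/(6·8·100000) = -826/1171875 m
Load 3 — point force P=8 kN at a=2 m (b=L-a=6):
  y_3 = -Pa(L-x)(2Lx-a²-x²)/(6LEI)  [x>a] = -8·2·(8-(16/5))·(2·8·(16/5)-2²-(16/5)²)/(6·8·100000) = -231/390625 m
Superposition: y = Σ y_i = 13237/5859375 m ≈ 0.002259 m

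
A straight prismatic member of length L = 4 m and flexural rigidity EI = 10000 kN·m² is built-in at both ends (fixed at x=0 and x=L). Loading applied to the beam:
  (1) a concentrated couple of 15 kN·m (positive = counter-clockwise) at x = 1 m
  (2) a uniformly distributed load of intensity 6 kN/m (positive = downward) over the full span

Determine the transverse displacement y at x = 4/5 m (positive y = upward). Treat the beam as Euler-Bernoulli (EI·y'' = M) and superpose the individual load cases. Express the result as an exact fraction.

y(4/5) = -473/12500000 m

Load 1 — applied couple M₀=15 kN·m at a=1 m (b=L-a=3):
  y_1 = (R_Ax³/6 - M_Ax²/2)/EI  [x≤a] with R_A=135/32, M_A=-45/16 = ((135/32)·(4/5)³/6 - (-45/16)·(4/5)²/2)/10000 = 63/500000 m
Load 2 — uniform load w=6 kN/m over full span:
  y_2 = -wx²(L-x)²/(24EI) = -6·(4/5)²·(4-(4/5))²/(24·10000) = -64/390625 m
Superposition: y = Σ y_i = -473/12500000 m ≈ -0.000038 m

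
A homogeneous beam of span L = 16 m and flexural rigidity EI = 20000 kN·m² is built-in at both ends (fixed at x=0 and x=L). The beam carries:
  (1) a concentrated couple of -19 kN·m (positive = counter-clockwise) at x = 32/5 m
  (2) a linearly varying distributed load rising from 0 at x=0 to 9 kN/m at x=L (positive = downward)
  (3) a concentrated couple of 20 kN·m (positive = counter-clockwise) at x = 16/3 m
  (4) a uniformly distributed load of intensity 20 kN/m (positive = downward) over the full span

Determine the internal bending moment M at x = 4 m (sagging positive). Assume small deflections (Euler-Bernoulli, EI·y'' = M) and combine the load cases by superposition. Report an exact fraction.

M(4) = 1476/25 kN·m

Load 1 — applied couple M₀=-19 kN·m at a=32/5 m (b=L-a=48/5):
  M_1 = R_Ax - M_A  [x≤a] with R_A=-171/100, M_A=-57/25 = (-171/100)·4 - (-57/25) = -114/25 kN·m
Load 2 — triangular load w₀=9 kN/m (0→w₀ over full span):
  M_2 = 3w₀Lx/20 - w₀L²/30 - w₀x³/(6L) = 3·9·16·4/20 - 9·16²/30 - 9·4³/(6·16) = 18/5 kN·m
Load 3 — applied couple M₀=20 kN·m at a=16/3 m (b=L-a=32/3):
  M_3 = R_Ax - M_A  [x≤a] with R_A=5/3, M_A=0 = (5/3)·4 - 0 = 20/3 kN·m
Load 4 — uniform load w=20 kN/m over full span:
  M_4 = wLx/2 - wL²/12 - wx²/2 = 20·16·4/2 - 20·16²/12 - 20·4²/2 = 160/3 kN·m
Superposition: M = Σ M_i = 1476/25 kN·m ≈ 59.040000 kN·m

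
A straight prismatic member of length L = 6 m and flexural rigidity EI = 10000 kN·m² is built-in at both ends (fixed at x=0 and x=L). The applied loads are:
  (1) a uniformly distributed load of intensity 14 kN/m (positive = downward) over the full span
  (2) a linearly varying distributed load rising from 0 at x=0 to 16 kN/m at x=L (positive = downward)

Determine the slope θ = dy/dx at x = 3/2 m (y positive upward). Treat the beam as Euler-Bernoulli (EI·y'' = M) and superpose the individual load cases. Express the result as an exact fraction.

θ(3/2) = -2943/800000 rad

Load 1 — uniform load w=14 kN/m over full span:
  θ_1 = -wx(L-x)(L-2x)/(12EI) = -14·(3/2)·(6-(3/2))·(6-2·(3/2))/(12·10000) = -189/80000 rad
Load 2 — triangular load w₀=16 kN/m (0→w₀ over full span):
  θ_2 = -w₀(2x(L-x)(L-2x)(x+2L)+x²(L-x)²)/(120LEI) = -16·(2·(3/2)·(6-(3/2))·(6-2·(3/2))·((3/2)+2·6)+(3/2)²·(6-(3/2))²)/(120·6·10000) = -1053/800000 rad
Superposition: θ = Σ θ_i = -2943/800000 rad ≈ -0.003679 rad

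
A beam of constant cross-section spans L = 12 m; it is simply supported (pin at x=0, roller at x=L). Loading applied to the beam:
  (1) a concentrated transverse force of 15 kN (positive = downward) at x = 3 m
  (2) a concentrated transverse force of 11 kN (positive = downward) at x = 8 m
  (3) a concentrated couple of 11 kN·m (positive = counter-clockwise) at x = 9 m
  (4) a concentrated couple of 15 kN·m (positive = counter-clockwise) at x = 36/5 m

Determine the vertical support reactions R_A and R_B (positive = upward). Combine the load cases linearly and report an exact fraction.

Load 1 — point force P=15 kN at a=3 m (b=L-a=9):
  R_A = Pb/L = 15·9/12 = 45/4 kN
  R_B = Pa/L = 15·3/12 = 15/4 kN
Load 2 — point force P=11 kN at a=8 m (b=L-a=4):
  R_A = Pb/L = 11·4/12 = 11/3 kN
  R_B = Pa/L = 11·8/12 = 22/3 kN
Load 3 — applied couple M₀=11 kN·m at a=9 m (b=L-a=3):
  R_A = M₀/L = 11/12 kN
  R_B = -M₀/L = -11/12 kN
Load 4 — applied couple M₀=15 kN·m at a=36/5 m (b=L-a=24/5):
  R_A = M₀/L = 15/12 = 5/4 kN
  R_B = -M₀/L = -15/12 = -5/4 kN
Superposition: R_A = 205/12 kN, R_B = 107/12 kN

R_A = 205/12 kN, R_B = 107/12 kN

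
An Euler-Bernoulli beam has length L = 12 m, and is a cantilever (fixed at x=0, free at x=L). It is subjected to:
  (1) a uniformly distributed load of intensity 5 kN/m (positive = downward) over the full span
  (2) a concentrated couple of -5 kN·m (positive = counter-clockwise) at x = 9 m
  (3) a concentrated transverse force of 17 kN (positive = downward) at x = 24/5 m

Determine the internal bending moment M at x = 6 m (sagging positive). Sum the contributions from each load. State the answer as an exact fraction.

M(6) = -95 kN·m

Load 1 — uniform load w=5 kN/m over full span:
  M_1 = -w(L-x)²/2 = -5·(12-6)²/2 = -90 kN·m
Load 2 — applied couple M₀=-5 kN·m at a=9 m (b=L-a=3):
  M_2 = M₀  [x≤a] = (-5) = -5 kN·m
Load 3 — point force P=17 kN at a=24/5 m (b=L-a=36/5):
  M_3 = 0  [x>a] = 0 kN·m
Superposition: M = Σ M_i = -95 kN·m ≈ -95.000000 kN·m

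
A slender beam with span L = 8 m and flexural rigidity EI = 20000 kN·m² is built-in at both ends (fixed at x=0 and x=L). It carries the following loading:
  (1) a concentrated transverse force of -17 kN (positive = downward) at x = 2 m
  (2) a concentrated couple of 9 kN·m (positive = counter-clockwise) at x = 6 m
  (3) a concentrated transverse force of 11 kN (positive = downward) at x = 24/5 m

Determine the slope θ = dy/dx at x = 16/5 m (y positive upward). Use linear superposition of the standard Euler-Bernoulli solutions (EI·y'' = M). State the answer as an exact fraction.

θ(16/5) = -30403/62500000 rad

Load 1 — point force P=-17 kN at a=2 m (b=L-a=6):
  θ_1 = Pa²(L-x)(2bL-(3b+a)(L-x))/(2L³EI)  [x>a] = (-17)·2²·(8-(16/5))·(2·6·8-(3·6+2)·(8-(16/5)))/(2·8³·20000) = 0 rad
Load 2 — applied couple M₀=9 kN·m at a=6 m (b=L-a=2):
  θ_2 = (R_Ax²/2 - M_Ax)/EI  [x≤a] with R_A=81/64, M_A=45/16 = ((81/64)·(16/5)²/2 - (45/16)·(16/5))/20000 = -63/500000 rad
Load 3 — point force P=11 kN at a=24/5 m (b=L-a=16/5):
  θ_3 = -Pb²x(2aL-(3a+b)x)/(2L³EI)  [x≤a] = -11·(16/5)²·(16/5)·(2·(24/5)·8-(3·(24/5)+(16/5))·(16/5))/(2·8³·20000) = -704/1953125 rad
Superposition: θ = Σ θ_i = -30403/62500000 rad ≈ -0.000486 rad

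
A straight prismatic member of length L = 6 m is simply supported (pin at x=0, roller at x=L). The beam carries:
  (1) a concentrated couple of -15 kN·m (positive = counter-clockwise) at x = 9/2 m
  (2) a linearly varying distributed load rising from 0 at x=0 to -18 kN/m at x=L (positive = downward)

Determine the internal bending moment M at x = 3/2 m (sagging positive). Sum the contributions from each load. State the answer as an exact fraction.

M(3/2) = -465/16 kN·m

Load 1 — applied couple M₀=-15 kN·m at a=9/2 m (b=L-a=3/2):
  M_1 = M₀x/L  [x≤a] = (-15)·(3/2)/6 = -15/4 kN·m
Load 2 — triangular load w₀=-18 kN/m (0→w₀ over full span):
  M_2 = w₀Lx/6 - w₀x³/(6L) = (-18)·6·(3/2)/6 - (-18)·(3/2)³/(6·6) = -405/16 kN·m
Superposition: M = Σ M_i = -465/16 kN·m ≈ -29.062500 kN·m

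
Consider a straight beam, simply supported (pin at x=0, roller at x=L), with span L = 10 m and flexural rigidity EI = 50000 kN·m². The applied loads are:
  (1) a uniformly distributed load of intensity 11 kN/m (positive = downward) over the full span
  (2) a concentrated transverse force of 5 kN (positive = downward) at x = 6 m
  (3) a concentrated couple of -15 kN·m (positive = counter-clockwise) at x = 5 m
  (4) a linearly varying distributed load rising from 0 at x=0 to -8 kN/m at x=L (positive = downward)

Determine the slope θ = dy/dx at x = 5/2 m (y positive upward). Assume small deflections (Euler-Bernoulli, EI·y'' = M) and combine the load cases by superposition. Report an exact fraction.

Load 1 — uniform load w=11 kN/m over full span:
  θ_1 = -w(L³-6Lx²+4x³)/(24EI) = -11·(10³-6·10·(5/2)²+4·(5/2)³)/(24·50000) = -121/19200 rad
Load 2 — point force P=5 kN at a=6 m (b=L-a=4):
  θ_2 = -Pb(L²-b²-3x²)/(6LEI)  [x≤a] = -5·4·(10²-4²-3·(5/2)²)/(6·10·50000) = -87/200000 rad
Load 3 — applied couple M₀=-15 kN·m at a=5 m (b=L-a=5):
  θ_3 = (M₀x²/(2L)+C₁)/EI  [x≤a] with C₁=M₀(3b²-L²)/(6L)=25/4 = ((-15)·(5/2)²/(2·10)+(25/4))/50000 = 1/32000 rad
Load 4 — triangular load w₀=-8 kN/m (0→w₀ over full span):
  θ_4 = -w₀(7L⁴-30L²x²+15x⁴)/(360LEI) = -(-8)·(7·10⁴-30·10²·(5/2)²+15·(5/2)⁴)/(360·10·50000) = 1327/576000 rad
Superposition: θ = Σ θ_i = -63389/14400000 rad ≈ -0.004402 rad

θ(5/2) = -63389/14400000 rad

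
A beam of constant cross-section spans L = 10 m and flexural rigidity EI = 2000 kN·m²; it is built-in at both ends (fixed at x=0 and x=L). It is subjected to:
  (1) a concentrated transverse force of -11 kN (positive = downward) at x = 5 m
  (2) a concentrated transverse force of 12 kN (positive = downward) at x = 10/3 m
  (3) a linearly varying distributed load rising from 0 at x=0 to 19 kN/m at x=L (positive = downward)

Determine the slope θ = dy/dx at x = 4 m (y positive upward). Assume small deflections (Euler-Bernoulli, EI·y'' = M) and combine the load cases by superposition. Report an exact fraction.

Load 1 — point force P=-11 kN at a=5 m (b=L-a=5):
  θ_1 = -Pb²x(2aL-(3a+b)x)/(2L³EI)  [x≤a] = -(-11)·5²·4·(2·5·10-(3·5+5)·4)/(2·10³·2000) = 11/2000 rad
Load 2 — point force P=12 kN at a=10/3 m (b=L-a=20/3):
  θ_2 = Pa²(L-x)(2bL-(3b+a)(L-x))/(2L³EI)  [x>a] = 12·(10/3)²·(10-4)·(2·(20/3)·10-(3·(20/3)+(10/3))·(10-4))/(2·10³·2000) = -1/750 rad
Load 3 — triangular load w₀=19 kN/m (0→w₀ over full span):
  θ_3 = -w₀(2x(L-x)(L-2x)(x+2L)+x²(L-x)²)/(120LEI) = -19·(2·4·(10-4)·(10-2·4)·(4+2·10)+4²·(10-4)²)/(120·10·2000) = -57/2500 rad
Superposition: θ = Σ θ_i = -559/30000 rad ≈ -0.018633 rad

θ(4) = -559/30000 rad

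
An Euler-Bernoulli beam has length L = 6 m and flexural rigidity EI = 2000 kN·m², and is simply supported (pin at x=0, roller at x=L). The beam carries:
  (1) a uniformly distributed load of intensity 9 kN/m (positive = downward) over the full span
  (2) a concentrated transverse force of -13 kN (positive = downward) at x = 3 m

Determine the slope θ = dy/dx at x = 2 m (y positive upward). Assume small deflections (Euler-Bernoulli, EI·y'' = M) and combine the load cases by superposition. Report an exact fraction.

Load 1 — uniform load w=9 kN/m over full span:
  θ_1 = -w(L³-6Lx²+4x³)/(24EI) = -9·(6³-6·6·2²+4·2³)/(24·2000) = -39/2000 rad
Load 2 — point force P=-13 kN at a=3 m (b=L-a=3):
  θ_2 = -Pb(L²-b²-3x²)/(6LEI)  [x≤a] = -(-13)·3·(6²-3²-3·2²)/(6·6·2000) = 13/1600 rad
Superposition: θ = Σ θ_i = -91/8000 rad ≈ -0.011375 rad

θ(2) = -91/8000 rad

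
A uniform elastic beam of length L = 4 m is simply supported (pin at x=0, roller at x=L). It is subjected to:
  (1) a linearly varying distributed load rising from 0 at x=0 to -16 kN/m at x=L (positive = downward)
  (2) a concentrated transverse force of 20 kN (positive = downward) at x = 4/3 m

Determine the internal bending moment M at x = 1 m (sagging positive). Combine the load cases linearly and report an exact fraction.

Load 1 — triangular load w₀=-16 kN/m (0→w₀ over full span):
  M_1 = w₀Lx/6 - w₀x³/(6L) = (-16)·4·1/6 - (-16)·1³/(6·4) = -10 kN·m
Load 2 — point force P=20 kN at a=4/3 m (b=L-a=8/3):
  M_2 = Pbx/L  [x≤a] = 20·(8/3)·1/4 = 40/3 kN·m
Superposition: M = Σ M_i = 10/3 kN·m ≈ 3.333333 kN·m

M(1) = 10/3 kN·m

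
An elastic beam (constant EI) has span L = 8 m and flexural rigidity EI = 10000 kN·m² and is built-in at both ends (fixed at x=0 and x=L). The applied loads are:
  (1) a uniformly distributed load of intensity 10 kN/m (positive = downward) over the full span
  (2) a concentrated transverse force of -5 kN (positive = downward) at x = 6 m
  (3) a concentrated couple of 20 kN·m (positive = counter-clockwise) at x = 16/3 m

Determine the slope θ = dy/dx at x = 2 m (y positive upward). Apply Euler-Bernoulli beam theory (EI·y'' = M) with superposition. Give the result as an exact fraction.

θ(2) = -427/96000 rad

Load 1 — uniform load w=10 kN/m over full span:
  θ_1 = -wx(L-x)(L-2x)/(12EI) = -10·2·(8-2)·(8-2·2)/(12·10000) = -1/250 rad
Load 2 — point force P=-5 kN at a=6 m (b=L-a=2):
  θ_2 = -Pb²x(2aL-(3a+b)x)/(2L³EI)  [x≤a] = -(-5)·2²·2·(2·6·8-(3·6+2)·2)/(2·8³·10000) = 7/32000 rad
Load 3 — applied couple M₀=20 kN·m at a=16/3 m (b=L-a=8/3):
  θ_3 = (R_Ax²/2 - M_Ax)/EI  [x≤a] with R_A=10/3, M_A=20/3 = ((10/3)·2²/2 - (20/3)·2)/10000 = -1/1500 rad
Superposition: θ = Σ θ_i = -427/96000 rad ≈ -0.004448 rad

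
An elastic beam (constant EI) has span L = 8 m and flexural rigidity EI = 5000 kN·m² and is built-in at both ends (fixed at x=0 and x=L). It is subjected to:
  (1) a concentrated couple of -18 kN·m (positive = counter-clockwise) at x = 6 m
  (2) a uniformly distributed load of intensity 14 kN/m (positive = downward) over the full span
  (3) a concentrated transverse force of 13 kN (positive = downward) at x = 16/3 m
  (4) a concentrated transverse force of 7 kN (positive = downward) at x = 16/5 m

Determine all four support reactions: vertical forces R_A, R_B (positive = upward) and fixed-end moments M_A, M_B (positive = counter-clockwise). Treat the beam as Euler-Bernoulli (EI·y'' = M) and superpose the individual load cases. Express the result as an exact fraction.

Load 1 — applied couple M₀=-18 kN·m at a=6 m (b=L-a=2):
  R_A = 6M₀ab/L³ = 6·(-18)·6·2/8³ = -81/32 kN
  M_A = M₀b(2a-b)/L² = (-18)·2·(2·6-2)/8² = -45/8 kN·m
  R_B = -6M₀ab/L³ = -6·(-18)·6·2/8³ = 81/32 kN
  M_B = M₀a(2b-a)/L² = (-18)·6·(2·2-6)/8² = 27/8 kN·m
Load 2 — uniform load w=14 kN/m over full span:
  R_A = wL/2 = 14·8/2 = 56 kN
  M_A = wL²/12 = 14·8²/12 = 224/3 kN·m
  R_B = wL/2 = 14·8/2 = 56 kN
  M_B = -wL²/12 = -14·8²/12 = -224/3 kN·m
Load 3 — point force P=13 kN at a=16/3 m (b=L-a=8/3):
  R_A = Pb²(3a+b)/L³ = 13·(8/3)²·(3·(16/3)+(8/3))/8³ = 91/27 kN
  M_A = Pab²/L² = 13·(16/3)·(8/3)²/8² = 208/27 kN·m
  R_B = Pa²(a+3b)/L³ = 13·(16/3)²·((16/3)+3·(8/3))/8³ = 260/27 kN
  M_B = -Pa²b/L² = -13·(16/3)²·(8/3)/8² = -416/27 kN·m
Load 4 — point force P=7 kN at a=16/5 m (b=L-a=24/5):
  R_A = Pb²(3a+b)/L³ = 7·(24/5)²·(3·(16/5)+(24/5))/8³ = 567/125 kN
  M_A = Pab²/L² = 7·(16/5)·(24/5)²/8² = 1008/125 kN·m
  R_B = Pa²(a+3b)/L³ = 7·(16/5)²·((16/5)+3·(24/5))/8³ = 308/125 kN
  M_B = -Pa²b/L² = -7·(16/5)²·(24/5)/8² = -672/125 kN·m
Superposition: R_A = 6628513/108000 kN, M_A = 2289853/27000 kN·m, R_B = 7627487/108000 kN, M_B = -2486027/27000 kN·m

R_A = 6628513/108000 kN, M_A = 2289853/27000 kN·m, R_B = 7627487/108000 kN, M_B = -2486027/27000 kN·m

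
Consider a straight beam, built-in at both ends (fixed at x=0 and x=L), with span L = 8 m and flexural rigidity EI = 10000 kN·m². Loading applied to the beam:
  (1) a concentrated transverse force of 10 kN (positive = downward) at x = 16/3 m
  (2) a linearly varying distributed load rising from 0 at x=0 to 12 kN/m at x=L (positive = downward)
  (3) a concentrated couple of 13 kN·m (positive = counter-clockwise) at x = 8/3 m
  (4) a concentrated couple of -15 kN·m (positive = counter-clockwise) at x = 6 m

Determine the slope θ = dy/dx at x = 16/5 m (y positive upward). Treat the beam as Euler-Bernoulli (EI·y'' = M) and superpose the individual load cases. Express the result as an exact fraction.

Load 1 — point force P=10 kN at a=16/3 m (b=L-a=8/3):
  θ_1 = -Pb²x(2aL-(3a+b)x)/(2L³EI)  [x≤a] = -10·(8/3)²·(16/5)·(2·(16/3)·8-(3·(16/3)+(8/3))·(16/5))/(2·8³·10000) = -16/28125 rad
Load 2 — triangular load w₀=12 kN/m (0→w₀ over full span):
  θ_2 = -w₀(2x(L-x)(L-2x)(x+2L)+x²(L-x)²)/(120LEI) = -12·(2·(16/5)·(8-(16/5))·(8-2·(16/5))·((16/5)+2·8)+(16/5)²·(8-(16/5))²)/(120·8·10000) = -576/390625 rad
Load 3 — applied couple M₀=13 kN·m at a=8/3 m (b=L-a=16/3):
  θ_3 = (R_Ax²/2 - M_Ax - M₀(x-a))/EI  [x>a] with R_A=13/6, M_A=0 = ((13/6)·(16/5)²/2 - 0·(16/5) - 13·((16/5)-(8/3)))/10000 = 13/31250 rad
Load 4 — applied couple M₀=-15 kN·m at a=6 m (b=L-a=2):
  θ_4 = (R_Ax²/2 - M_Ax)/EI  [x≤a] with R_A=-135/64, M_A=-75/16 = ((-135/64)·(16/5)²/2 - (-75/16)·(16/5))/10000 = 21/50000 rad
Superposition: θ = Σ θ_i = -67919/56250000 rad ≈ -0.001207 rad

θ(16/5) = -67919/56250000 rad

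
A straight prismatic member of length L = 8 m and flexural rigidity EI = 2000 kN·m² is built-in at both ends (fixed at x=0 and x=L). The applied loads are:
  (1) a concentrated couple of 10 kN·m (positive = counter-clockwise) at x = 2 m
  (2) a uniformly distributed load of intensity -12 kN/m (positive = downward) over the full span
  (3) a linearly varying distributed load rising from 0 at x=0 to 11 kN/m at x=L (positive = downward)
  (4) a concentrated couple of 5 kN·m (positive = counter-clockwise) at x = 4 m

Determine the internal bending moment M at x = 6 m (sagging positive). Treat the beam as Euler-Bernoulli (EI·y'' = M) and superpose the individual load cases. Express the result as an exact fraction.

M(6) = -499/240 kN·m

Load 1 — applied couple M₀=10 kN·m at a=2 m (b=L-a=6):
  M_1 = R_Ax - M_A - M₀  [x>a] with R_A=45/32, M_A=-15/8 = (45/32)·6 - (-15/8) - 10 = 5/16 kN·m
Load 2 — uniform load w=-12 kN/m over full span:
  M_2 = wLx/2 - wL²/12 - wx²/2 = (-12)·8·6/2 - (-12)·8²/12 - (-12)·6²/2 = -8 kN·m
Load 3 — triangular load w₀=11 kN/m (0→w₀ over full span):
  M_3 = 3w₀Lx/20 - w₀L²/30 - w₀x³/(6L) = 3·11·8·6/20 - 11·8²/30 - 11·6³/(6·8) = 187/30 kN·m
Load 4 — applied couple M₀=5 kN·m at a=4 m (b=L-a=4):
  M_4 = R_Ax - M_A - M₀  [x>a] with R_A=15/16, M_A=5/4 = (15/16)·6 - (5/4) - 5 = -5/8 kN·m
Superposition: M = Σ M_i = -499/240 kN·m ≈ -2.079167 kN·m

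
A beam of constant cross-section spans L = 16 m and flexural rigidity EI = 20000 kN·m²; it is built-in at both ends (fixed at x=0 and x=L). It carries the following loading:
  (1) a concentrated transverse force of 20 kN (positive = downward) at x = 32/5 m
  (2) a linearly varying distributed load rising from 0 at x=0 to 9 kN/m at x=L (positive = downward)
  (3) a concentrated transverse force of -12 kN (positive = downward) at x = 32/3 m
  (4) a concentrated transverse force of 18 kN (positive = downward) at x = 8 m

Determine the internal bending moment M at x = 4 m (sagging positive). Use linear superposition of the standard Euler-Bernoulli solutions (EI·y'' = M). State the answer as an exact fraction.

M(4) = 2506/225 kN·m

Load 1 — point force P=20 kN at a=32/5 m (b=L-a=48/5):
  M_1 = Pb²(3a+b)x/L³ - Pab²/L²  [x≤a] = 20·(48/5)²·(3·(32/5)+(48/5))·4/16³ - 20·(32/5)·(48/5)²/16² = 144/25 kN·m
Load 2 — triangular load w₀=9 kN/m (0→w₀ over full span):
  M_2 = 3w₀Lx/20 - w₀L²/30 - w₀x³/(6L) = 3·9·16·4/20 - 9·16²/30 - 9·4³/(6·16) = 18/5 kN·m
Load 3 — point force P=-12 kN at a=32/3 m (b=L-a=16/3):
  M_3 = Pb²(3a+b)x/L³ - Pab²/L²  [x≤a] = (-12)·(16/3)²·(3·(32/3)+(16/3))·4/16³ - (-12)·(32/3)·(16/3)²/16² = 16/9 kN·m
Load 4 — point force P=18 kN at a=8 m (b=L-a=8):
  M_4 = Pb²(3a+b)x/L³ - Pab²/L²  [x≤a] = 18·8²·(3·8+8)·4/16³ - 18·8·8²/16² = 0 kN·m
Superposition: M = Σ M_i = 2506/225 kN·m ≈ 11.137778 kN·m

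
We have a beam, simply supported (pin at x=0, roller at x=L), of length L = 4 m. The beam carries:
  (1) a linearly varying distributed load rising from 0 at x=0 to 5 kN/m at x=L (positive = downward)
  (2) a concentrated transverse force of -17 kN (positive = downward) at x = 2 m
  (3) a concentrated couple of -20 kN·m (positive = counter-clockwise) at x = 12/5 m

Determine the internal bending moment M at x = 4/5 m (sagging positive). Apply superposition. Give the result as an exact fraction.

M(4/5) = -206/25 kN·m

Load 1 — triangular load w₀=5 kN/m (0→w₀ over full span):
  M_1 = w₀Lx/6 - w₀x³/(6L) = 5·4·(4/5)/6 - 5·(4/5)³/(6·4) = 64/25 kN·m
Load 2 — point force P=-17 kN at a=2 m (b=L-a=2):
  M_2 = Pbx/L  [x≤a] = (-17)·2·(4/5)/4 = -34/5 kN·m
Load 3 — applied couple M₀=-20 kN·m at a=12/5 m (b=L-a=8/5):
  M_3 = M₀x/L  [x≤a] = (-20)·(4/5)/4 = -4 kN·m
Superposition: M = Σ M_i = -206/25 kN·m ≈ -8.240000 kN·m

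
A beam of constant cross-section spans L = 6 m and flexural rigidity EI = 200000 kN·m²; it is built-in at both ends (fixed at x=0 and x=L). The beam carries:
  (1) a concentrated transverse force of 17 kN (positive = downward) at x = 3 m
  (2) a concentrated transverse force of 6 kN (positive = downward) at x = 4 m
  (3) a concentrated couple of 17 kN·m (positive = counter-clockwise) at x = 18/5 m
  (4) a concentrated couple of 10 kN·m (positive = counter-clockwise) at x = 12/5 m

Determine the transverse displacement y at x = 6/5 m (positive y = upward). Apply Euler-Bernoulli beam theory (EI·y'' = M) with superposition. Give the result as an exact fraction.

Load 1 — point force P=17 kN at a=3 m (b=L-a=3):
  y_1 = -Pb²x²(3aL-(3a+b)x)/(6L³EI)  [x≤a] = -17·3²·(6/5)²·(3·3·6-(3·3+3)·(6/5))/(6·6³·200000) = -1683/50000000 m
Load 2 — point force P=6 kN at a=4 m (b=L-a=2):
  y_2 = -Pb²x²(3aL-(3a+b)x)/(6L³EI)  [x≤a] = -6·2²·(6/5)²·(3·4·6-(3·4+2)·(6/5))/(6·6³·200000) = -23/3125000 m
Load 3 — applied couple M₀=17 kN·m at a=18/5 m (b=L-a=12/5):
  y_3 = (R_Ax³/6 - M_Ax²/2)/EI  [x≤a] with R_A=102/25, M_A=136/25 = ((102/25)·(6/5)³/6 - (136/25)·(6/5)²/2)/200000 = -1071/78125000 m
Load 4 — applied couple M₀=10 kN·m at a=12/5 m (b=L-a=18/5):
  y_4 = (R_Ax³/6 - M_Ax²/2)/EI  [x≤a] with R_A=12/5, M_A=6/5 = ((12/5)·(6/5)³/6 - (6/5)·(6/5)²/2)/200000 = -27/31250000 m
Superposition: y = Σ y_i = -69491/1250000000 m ≈ -0.000056 m

y(6/5) = -69491/1250000000 m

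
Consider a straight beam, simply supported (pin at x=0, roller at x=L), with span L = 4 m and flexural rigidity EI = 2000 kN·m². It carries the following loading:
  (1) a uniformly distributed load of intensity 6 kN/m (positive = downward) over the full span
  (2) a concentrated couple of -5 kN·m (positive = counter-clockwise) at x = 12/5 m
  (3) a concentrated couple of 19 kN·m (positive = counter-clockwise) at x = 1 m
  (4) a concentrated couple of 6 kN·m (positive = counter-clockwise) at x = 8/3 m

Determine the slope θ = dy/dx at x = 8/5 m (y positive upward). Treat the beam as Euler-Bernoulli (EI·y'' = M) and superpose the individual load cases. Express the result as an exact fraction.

Load 1 — uniform load w=6 kN/m over full span:
  θ_1 = -w(L³-6Lx²+4x³)/(24EI) = -6·(4³-6·4·(8/5)²+4·(8/5)³)/(24·2000) = -37/15625 rad
Load 2 — applied couple M₀=-5 kN·m at a=12/5 m (b=L-a=8/5):
  θ_2 = (M₀x²/(2L)+C₁)/EI  [x≤a] with C₁=M₀(3b²-L²)/(6L)=26/15 = ((-5)·(8/5)²/(2·4)+(26/15))/2000 = 1/15000 rad
Load 3 — applied couple M₀=19 kN·m at a=1 m (b=L-a=3):
  θ_3 = (M₀x²/(2L)-M₀(x-a)+C₁)/EI  [x>a] with C₁=M₀(3b²-L²)/(6L)=209/24 = (19·(8/5)²/(2·4)-19·((8/5)-1)+(209/24))/2000 = 2033/1200000 rad
Load 4 — applied couple M₀=6 kN·m at a=8/3 m (b=L-a=4/3):
  θ_4 = (M₀x²/(2L)+C₁)/EI  [x≤a] with C₁=M₀(3b²-L²)/(6L)=-8/3 = (6·(8/5)²/(2·4)+(-8/3))/2000 = -7/18750 rad
Superposition: θ = Σ θ_i = -1961/2000000 rad ≈ -0.000981 rad

θ(8/5) = -1961/2000000 rad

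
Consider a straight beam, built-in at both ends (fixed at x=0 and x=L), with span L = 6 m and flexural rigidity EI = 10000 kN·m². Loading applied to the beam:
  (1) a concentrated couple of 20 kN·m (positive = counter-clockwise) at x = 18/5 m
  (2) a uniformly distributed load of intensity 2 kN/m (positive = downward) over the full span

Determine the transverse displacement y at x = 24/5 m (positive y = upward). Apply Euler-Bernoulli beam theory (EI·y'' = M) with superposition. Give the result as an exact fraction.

y(24/5) = -189/781250 m

Load 1 — applied couple M₀=20 kN·m at a=18/5 m (b=L-a=12/5):
  y_1 = (R_Ax³/6 - M_Ax²/2 - M₀(x-a)²/2)/EI  [x>a] with R_A=24/5, M_A=32/5 = ((24/5)·(24/5)³/6 - (32/5)·(24/5)²/2 - 20·((24/5)-(18/5))²/2)/10000 = 27/781250 m
Load 2 — uniform load w=2 kN/m over full span:
  y_2 = -wx²(L-x)²/(24EI) = -2·(24/5)²·(6-(24/5))²/(24·10000) = -108/390625 m
Superposition: y = Σ y_i = -189/781250 m ≈ -0.000242 m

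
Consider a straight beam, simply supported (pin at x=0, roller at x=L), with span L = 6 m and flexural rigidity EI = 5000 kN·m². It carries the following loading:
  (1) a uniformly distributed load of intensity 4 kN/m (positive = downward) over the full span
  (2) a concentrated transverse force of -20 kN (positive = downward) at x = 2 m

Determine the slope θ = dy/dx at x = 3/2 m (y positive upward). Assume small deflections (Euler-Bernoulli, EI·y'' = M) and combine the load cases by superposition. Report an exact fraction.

Load 1 — uniform load w=4 kN/m over full span:
  θ_1 = -w(L³-6Lx²+4x³)/(24EI) = -4·(6³-6·6·(3/2)²+4·(3/2)³)/(24·5000) = -99/20000 rad
Load 2 — point force P=-20 kN at a=2 m (b=L-a=4):
  θ_2 = -Pb(L²-b²-3x²)/(6LEI)  [x≤a] = -(-20)·4·(6²-4²-3·(3/2)²)/(6·6·5000) = 53/9000 rad
Superposition: θ = Σ θ_i = 169/180000 rad ≈ 0.000939 rad

θ(3/2) = 169/180000 rad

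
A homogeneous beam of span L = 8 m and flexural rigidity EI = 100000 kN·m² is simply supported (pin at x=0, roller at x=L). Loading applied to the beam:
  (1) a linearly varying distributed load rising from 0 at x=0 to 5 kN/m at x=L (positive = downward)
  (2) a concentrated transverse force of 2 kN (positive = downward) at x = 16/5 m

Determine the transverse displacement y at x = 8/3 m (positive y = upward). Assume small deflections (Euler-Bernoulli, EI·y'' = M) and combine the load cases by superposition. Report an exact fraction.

y(8/3) = -371408/284765625 m

Load 1 — triangular load w₀=5 kN/m (0→w₀ over full span):
  y_1 = -w₀x(7L⁴-10L²x²+3x⁴)/(360LEI) = -5·(8/3)·(7·8⁴-10·8²·(8/3)²+3·(8/3)⁴)/(360·8·100000) = -512/455625 m
Load 2 — point force P=2 kN at a=16/5 m (b=L-a=24/5):
  y_2 = -Pbx(L²-b²-x²)/(6LEI)  [x≤a] = -2·(24/5)·(8/3)·(8²-(24/5)²-(8/3)²)/(6·8·100000) = -1904/10546875 m
Superposition: y = Σ y_i = -371408/284765625 m ≈ -0.001304 m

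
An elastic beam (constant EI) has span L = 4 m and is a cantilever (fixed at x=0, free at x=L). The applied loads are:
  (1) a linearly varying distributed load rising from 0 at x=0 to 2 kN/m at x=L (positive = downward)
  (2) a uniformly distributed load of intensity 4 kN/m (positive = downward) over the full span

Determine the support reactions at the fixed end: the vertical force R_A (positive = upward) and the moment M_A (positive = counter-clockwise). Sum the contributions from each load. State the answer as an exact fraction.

Load 1 — triangular load w₀=2 kN/m (0→w₀ over full span):
  R_A = w₀L/2 = 2·4/2 = 4 kN
  M_A = w₀L²/3 = 2·4²/3 = 32/3 kN·m
Load 2 — uniform load w=4 kN/m over full span:
  R_A = wL = 4·4 = 16 kN
  M_A = wL²/2 = 4·4²/2 = 32 kN·m
Superposition: R_A = 20 kN, M_A = 128/3 kN·m

R_A = 20 kN, M_A = 128/3 kN·m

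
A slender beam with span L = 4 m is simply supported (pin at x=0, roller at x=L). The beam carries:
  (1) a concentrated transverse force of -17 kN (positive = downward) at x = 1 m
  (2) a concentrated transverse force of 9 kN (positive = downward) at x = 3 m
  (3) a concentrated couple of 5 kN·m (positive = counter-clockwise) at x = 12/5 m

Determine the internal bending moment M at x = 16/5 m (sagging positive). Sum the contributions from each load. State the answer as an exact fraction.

M(16/5) = 1 kN·m

Load 1 — point force P=-17 kN at a=1 m (b=L-a=3):
  M_1 = Pa(L-x)/L  [x>a] = (-17)·1·(4-(16/5))/4 = -17/5 kN·m
Load 2 — point force P=9 kN at a=3 m (b=L-a=1):
  M_2 = Pa(L-x)/L  [x>a] = 9·3·(4-(16/5))/4 = 27/5 kN·m
Load 3 — applied couple M₀=5 kN·m at a=12/5 m (b=L-a=8/5):
  M_3 = M₀x/L - M₀  [x>a] = 5·(16/5)/4 - 5 = -1 kN·m
Superposition: M = Σ M_i = 1 kN·m ≈ 1.000000 kN·m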